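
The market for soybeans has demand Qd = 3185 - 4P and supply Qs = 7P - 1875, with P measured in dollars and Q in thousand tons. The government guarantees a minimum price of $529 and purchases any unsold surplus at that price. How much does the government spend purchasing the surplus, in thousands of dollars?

401511

Equilibrium: 3185 - 4P = 7P - 1875, so 5060 = 11P and P* = 460, Q* = 1345.
Because the floor (529) lies above the market-clearing price, it is binding.
At P = 529: Qd = 3185 - 4·529 = 1069 and Qs = 7·529 - 1875 = 1828.
Surplus = Qs - Qd = 759.
Government expenditure = surplus × support price = 759 × 529 = 401511.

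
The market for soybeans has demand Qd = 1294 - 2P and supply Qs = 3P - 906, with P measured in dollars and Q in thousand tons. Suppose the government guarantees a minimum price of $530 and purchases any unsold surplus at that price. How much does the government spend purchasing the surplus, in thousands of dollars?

238500

Setting quantity demanded equal to quantity supplied, 1294 - 2P = 3P - 906, gives P* = 440 and Q* = 414.
The floor of 530 is above the equilibrium price 440, so it binds.
At P = 530: Qd = 1294 - 2·530 = 234 and Qs = 3·530 - 906 = 684.
Surplus = Qs - Qd = 450.
Government expenditure = surplus × support price = 450 × 530 = 238500.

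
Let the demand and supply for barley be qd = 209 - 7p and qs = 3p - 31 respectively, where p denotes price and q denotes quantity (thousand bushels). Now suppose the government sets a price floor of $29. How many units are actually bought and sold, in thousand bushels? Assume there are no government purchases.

Without the control the market clears where 209 - 7p = 3p - 31, i.e. p* = 24 and q* = 41.
Because the floor (29) lies above the market-clearing price, it is binding.
At p = 29: qd = 209 - 7·29 = 6 and qs = 3·29 - 31 = 56.
The quantity actually transacted is the short side, demand: 6.

6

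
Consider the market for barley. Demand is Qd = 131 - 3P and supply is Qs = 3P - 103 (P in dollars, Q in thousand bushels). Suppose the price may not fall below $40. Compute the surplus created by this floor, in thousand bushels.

6

Equilibrium: 131 - 3P = 3P - 103, so 234 = 6P and P* = 39, Q* = 14.
The floor of 40 is above the equilibrium price 39, so it binds.
At P = 40: Qd = 131 - 3·40 = 11 and Qs = 3·40 - 103 = 17.
Surplus = Qs - Qd = 17 - 11 = 6.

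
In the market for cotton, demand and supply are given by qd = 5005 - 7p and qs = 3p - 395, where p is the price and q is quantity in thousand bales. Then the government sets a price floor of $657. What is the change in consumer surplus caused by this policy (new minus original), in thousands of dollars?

Without the control the market clears where 5005 - 7p = 3p - 395, i.e. p* = 540 and q* = 1225.
The floor of 657 is above the equilibrium price 540, so it binds.
At p = 657: qd = 5005 - 7·657 = 406 and qs = 3·657 - 395 = 1576.
Consumer surplus without the control is ½ · (715 - 540) · 1225 = 107187.5.
With the floor, consumers buy 406 units at 657, so CS = ½ · (715 - 657) · 406 = 11774.
Change in consumer surplus = 11774 - 107187.5 = -95413.5.

-95413.5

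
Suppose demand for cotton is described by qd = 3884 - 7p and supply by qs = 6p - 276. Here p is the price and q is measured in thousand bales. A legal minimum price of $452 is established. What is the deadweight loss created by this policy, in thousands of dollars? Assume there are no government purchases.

132132

Without the control the market clears where 3884 - 7p = 6p - 276, i.e. p* = 320 and q* = 1644.
Since 452 > 320, the floor is binding.
At p = 452: qd = 3884 - 7·452 = 720 and qs = 6·452 - 276 = 2436.
Quantity traded falls to 720. At q = 720 the demand price is (3884 - 720)/7 = 452 and the supply price is (276 + 720)/6 = 166.
Deadweight loss = ½ · (452 - 166) · (1644 - 720) = ½ · 286 · 924 = 132132.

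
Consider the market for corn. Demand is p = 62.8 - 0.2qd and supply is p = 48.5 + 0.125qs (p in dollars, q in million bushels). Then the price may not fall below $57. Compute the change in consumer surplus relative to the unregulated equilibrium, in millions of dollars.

-109.5

Rearranging demand gives qd = 314 - 5p; rearranging supply gives qs = 8p - 388. In a free market, 314 - 5p = 8p - 388 gives the equilibrium p* = 54, q* = 44.
Since 57 > 54, the floor is binding.
At p = 57: qd = 314 - 5·57 = 29 and qs = 8·57 - 388 = 68.
Consumer surplus without the control is ½ · (62.8 - 54) · 44 = 193.6.
With the floor, consumers buy 29 units at 57, so CS = ½ · (62.8 - 57) · 29 = 84.1.
Change in consumer surplus = 84.1 - 193.6 = -109.5.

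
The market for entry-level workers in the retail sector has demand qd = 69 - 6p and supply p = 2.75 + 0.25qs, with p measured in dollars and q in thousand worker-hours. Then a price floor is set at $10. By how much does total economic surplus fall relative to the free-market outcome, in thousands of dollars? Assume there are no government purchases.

30

Rearranging supply gives qs = 4p - 11. Without the control the market clears where 69 - 6p = 4p - 11, i.e. p* = 8 and q* = 21.
The floor of 10 is above the equilibrium price 8, so it binds.
At p = 10: qd = 69 - 6·10 = 9 and qs = 4·10 - 11 = 29.
Quantity traded falls to 9. At q = 9 the demand price is (69 - 9)/6 = 10 and the supply price is (11 + 9)/4 = 5.
Deadweight loss = ½ · (10 - 5) · (21 - 9) = ½ · 5 · 12 = 30.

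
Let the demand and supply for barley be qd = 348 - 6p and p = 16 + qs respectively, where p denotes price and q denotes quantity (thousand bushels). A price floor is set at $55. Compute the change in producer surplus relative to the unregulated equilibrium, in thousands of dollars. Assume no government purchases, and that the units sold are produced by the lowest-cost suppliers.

-108

Rearranging supply gives qs = p - 16. Setting quantity demanded equal to quantity supplied, 348 - 6p = p - 16, gives p* = 52 and q* = 36.
Since 55 > 52, the floor is binding.
At p = 55: qd = 348 - 6·55 = 18 and qs = 55 - 16 = 39.
Producer surplus without the control is ½ · (52 - 16) · 36 = 648.
With the floor, 18 units are sold at 55. The supply price at q = 18 is 34, so PS = ½ · [(55 - 16) + (55 - 34)] · 18 = 540.
Change in producer surplus = 540 - 648 = -108.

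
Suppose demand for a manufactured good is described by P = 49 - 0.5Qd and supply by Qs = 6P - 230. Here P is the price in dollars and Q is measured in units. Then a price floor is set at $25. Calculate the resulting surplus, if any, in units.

0

Rearranging demand gives Qd = 98 - 2P. In a free market, 98 - 2P = 6P - 230 gives the equilibrium P* = 41, Q* = 16.
The floor of 25 is below the equilibrium price 41, so it is not binding; the market clears at P* = 41, Q* = 16.
Since the control does not bind, there is no surplus.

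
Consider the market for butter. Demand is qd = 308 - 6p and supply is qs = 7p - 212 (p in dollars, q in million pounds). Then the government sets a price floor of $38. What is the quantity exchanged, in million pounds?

68

Without the control the market clears where 308 - 6p = 7p - 212, i.e. p* = 40 and q* = 68.
The floor of 38 is below the equilibrium price 40, so it is not binding; the market clears at p* = 40, q* = 68.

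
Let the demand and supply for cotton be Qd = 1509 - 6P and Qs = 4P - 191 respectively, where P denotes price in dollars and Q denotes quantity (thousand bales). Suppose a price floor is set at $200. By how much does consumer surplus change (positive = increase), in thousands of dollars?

Equilibrium: 1509 - 6P = 4P - 191, so 1700 = 10P and P* = 170, Q* = 489.
Since 200 > 170, the floor is binding.
At P = 200: Qd = 1509 - 6·200 = 309 and Qs = 4·200 - 191 = 609.
Consumer surplus without the control is ½ · (251.5 - 170) · 489 = 19926.75.
With the floor, consumers buy 309 units at 200, so CS = ½ · (251.5 - 200) · 309 = 7956.75.
Change in consumer surplus = 7956.75 - 19926.75 = -11970.

-11970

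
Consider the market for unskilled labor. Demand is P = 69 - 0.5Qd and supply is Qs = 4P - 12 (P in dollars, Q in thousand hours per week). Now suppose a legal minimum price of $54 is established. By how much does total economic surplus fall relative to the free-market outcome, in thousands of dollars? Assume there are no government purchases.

Rearranging demand gives Qd = 138 - 2P. Setting quantity demanded equal to quantity supplied, 138 - 2P = 4P - 12, gives P* = 25 and Q* = 88.
Because the floor (54) lies above the market-clearing price, it is binding.
At P = 54: Qd = 138 - 2·54 = 30 and Qs = 4·54 - 12 = 204.
Quantity traded falls to 30. At Q = 30 the demand price is (138 - 30)/2 = 54 and the supply price is (12 + 30)/4 = 10.5.
Deadweight loss = ½ · (54 - 10.5) · (88 - 30) = ½ · 43.5 · 58 = 1261.5.

1261.5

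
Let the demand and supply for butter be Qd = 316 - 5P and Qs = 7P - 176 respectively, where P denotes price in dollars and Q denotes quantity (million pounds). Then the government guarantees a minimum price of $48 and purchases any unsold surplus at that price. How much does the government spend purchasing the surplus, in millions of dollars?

Without the control the market clears where 316 - 5P = 7P - 176, i.e. P* = 41 and Q* = 111.
Because the floor (48) lies above the market-clearing price, it is binding.
At P = 48: Qd = 316 - 5·48 = 76 and Qs = 7·48 - 176 = 160.
Surplus = Qs - Qd = 84.
Government expenditure = surplus × support price = 84 × 48 = 4032.

4032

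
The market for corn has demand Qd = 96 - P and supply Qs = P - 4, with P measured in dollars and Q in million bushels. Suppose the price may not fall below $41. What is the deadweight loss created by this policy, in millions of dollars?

0

Equilibrium: 96 - P = P - 4, so 100 = 2P and P* = 50, Q* = 46.
Since 41 is below P* = 50, the floor does not bind and the free-market outcome prevails.
Since the control does not bind, no trades are prevented and deadweight loss is zero.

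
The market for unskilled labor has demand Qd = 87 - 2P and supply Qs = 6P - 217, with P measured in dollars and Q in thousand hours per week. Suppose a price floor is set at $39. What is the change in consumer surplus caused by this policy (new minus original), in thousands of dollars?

In a free market, 87 - 2P = 6P - 217 gives the equilibrium P* = 38, Q* = 11.
Because the floor (39) lies above the market-clearing price, it is binding.
At P = 39: Qd = 87 - 2·39 = 9 and Qs = 6·39 - 217 = 17.
Consumer surplus without the control is ½ · (43.5 - 38) · 11 = 30.25.
With the floor, consumers buy 9 units at 39, so CS = ½ · (43.5 - 39) · 9 = 20.25.
Change in consumer surplus = 20.25 - 30.25 = -10.

-10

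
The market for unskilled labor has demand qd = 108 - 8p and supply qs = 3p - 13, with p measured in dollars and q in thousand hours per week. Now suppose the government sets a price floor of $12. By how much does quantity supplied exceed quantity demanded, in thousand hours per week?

11

In a free market, 108 - 8p = 3p - 13 gives the equilibrium p* = 11, q* = 20.
The floor of 12 is above the equilibrium price 11, so it binds.
At p = 12: qd = 108 - 8·12 = 12 and qs = 3·12 - 13 = 23.
Surplus = qs - qd = 23 - 12 = 11.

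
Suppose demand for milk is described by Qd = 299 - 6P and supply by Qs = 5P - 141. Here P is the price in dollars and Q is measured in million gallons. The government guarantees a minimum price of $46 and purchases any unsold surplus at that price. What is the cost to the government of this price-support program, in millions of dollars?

3036

Setting quantity demanded equal to quantity supplied, 299 - 6P = 5P - 141, gives P* = 40 and Q* = 59.
Since 46 > 40, the floor is binding.
At P = 46: Qd = 299 - 6·46 = 23 and Qs = 5·46 - 141 = 89.
Surplus = Qs - Qd = 66.
Government expenditure = surplus × support price = 66 × 46 = 3036.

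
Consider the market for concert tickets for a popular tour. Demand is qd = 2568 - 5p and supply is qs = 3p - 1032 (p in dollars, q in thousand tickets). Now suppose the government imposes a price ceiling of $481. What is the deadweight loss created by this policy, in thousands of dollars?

0

In a free market, 2568 - 5p = 3p - 1032 gives the equilibrium p* = 450, q* = 318.
The ceiling of 481 is above the equilibrium price 450, so it is not binding; the market clears at p* = 450, q* = 318.
Since the control does not bind, no trades are prevented and deadweight loss is zero.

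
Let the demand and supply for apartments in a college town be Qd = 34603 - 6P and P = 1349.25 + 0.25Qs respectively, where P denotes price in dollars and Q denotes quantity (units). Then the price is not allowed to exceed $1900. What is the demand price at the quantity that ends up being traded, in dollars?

Rearranging supply gives Qs = 4P - 5397. In a free market, 34603 - 6P = 4P - 5397 gives the equilibrium P* = 4000, Q* = 10603.
Because the ceiling (1900) lies below the market-clearing price, it is binding.
At P = 1900: Qd = 34603 - 6·1900 = 23203 and Qs = 4·1900 - 5397 = 2203.
Only 2203 units reach the market. On the demand curve, the marginal buyer's willingness to pay at Q = 2203 is (34603 - 2203)/6 = 5400.

5400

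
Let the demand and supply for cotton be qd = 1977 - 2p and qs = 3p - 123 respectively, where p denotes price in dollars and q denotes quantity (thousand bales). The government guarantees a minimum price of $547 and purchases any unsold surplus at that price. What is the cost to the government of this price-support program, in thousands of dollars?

Setting quantity demanded equal to quantity supplied, 1977 - 2p = 3p - 123, gives p* = 420 and q* = 1137.
Because the floor (547) lies above the market-clearing price, it is binding.
At p = 547: qd = 1977 - 2·547 = 883 and qs = 3·547 - 123 = 1518.
Surplus = qs - qd = 635.
Government expenditure = surplus × support price = 635 × 547 = 347345.

347345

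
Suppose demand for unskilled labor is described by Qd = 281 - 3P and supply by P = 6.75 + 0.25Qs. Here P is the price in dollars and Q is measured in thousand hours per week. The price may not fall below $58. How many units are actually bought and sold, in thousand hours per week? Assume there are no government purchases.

107

Rearranging supply gives Qs = 4P - 27. In a free market, 281 - 3P = 4P - 27 gives the equilibrium P* = 44, Q* = 149.
Because the floor (58) lies above the market-clearing price, it is binding.
At P = 58: Qd = 281 - 3·58 = 107 and Qs = 4·58 - 27 = 205.
The quantity actually transacted is the short side, demand: 107.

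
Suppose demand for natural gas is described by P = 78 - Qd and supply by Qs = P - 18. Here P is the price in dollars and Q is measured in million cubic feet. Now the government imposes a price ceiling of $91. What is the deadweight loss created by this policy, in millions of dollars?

0

Rearranging demand gives Qd = 78 - P. In a free market, 78 - P = P - 18 gives the equilibrium P* = 48, Q* = 30.
Since 91 is above P* = 48, the ceiling does not bind and the free-market outcome prevails.
Since the control does not bind, no trades are prevented and deadweight loss is zero.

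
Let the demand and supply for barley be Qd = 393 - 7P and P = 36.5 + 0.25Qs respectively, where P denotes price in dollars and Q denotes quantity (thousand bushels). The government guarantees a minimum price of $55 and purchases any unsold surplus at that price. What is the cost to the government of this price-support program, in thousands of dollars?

3630

Rearranging supply gives Qs = 4P - 146. Setting quantity demanded equal to quantity supplied, 393 - 7P = 4P - 146, gives P* = 49 and Q* = 50.
Since 55 > 49, the floor is binding.
At P = 55: Qd = 393 - 7·55 = 8 and Qs = 4·55 - 146 = 74.
Surplus = Qs - Qd = 66.
Government expenditure = surplus × support price = 66 × 55 = 3630.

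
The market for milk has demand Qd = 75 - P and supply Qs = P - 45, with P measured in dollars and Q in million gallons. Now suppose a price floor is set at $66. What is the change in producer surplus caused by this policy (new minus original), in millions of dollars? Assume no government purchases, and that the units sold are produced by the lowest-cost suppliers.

Equilibrium: 75 - P = P - 45, so 120 = 2P and P* = 60, Q* = 15.
Since 66 > 60, the floor is binding.
At P = 66: Qd = 75 - 66 = 9 and Qs = 66 - 45 = 21.
Producer surplus without the control is ½ · (60 - 45) · 15 = 112.5.
With the floor, 9 units are sold at 66. The supply price at Q = 9 is 54, so PS = ½ · [(66 - 45) + (66 - 54)] · 9 = 148.5.
Change in producer surplus = 148.5 - 112.5 = 36.

36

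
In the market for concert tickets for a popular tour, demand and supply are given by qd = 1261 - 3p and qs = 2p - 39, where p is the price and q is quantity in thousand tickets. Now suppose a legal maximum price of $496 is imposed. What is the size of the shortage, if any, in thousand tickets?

Equilibrium: 1261 - 3p = 2p - 39, so 1300 = 5p and p* = 260, q* = 481.
Since 496 is above p* = 260, the ceiling does not bind and the free-market outcome prevails.
Since the control does not bind, there is no shortage.

0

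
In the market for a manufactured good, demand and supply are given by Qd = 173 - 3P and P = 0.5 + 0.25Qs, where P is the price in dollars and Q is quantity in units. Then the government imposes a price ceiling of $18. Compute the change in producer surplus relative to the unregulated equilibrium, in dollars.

-588

Rearranging supply gives Qs = 4P - 2. Without the control the market clears where 173 - 3P = 4P - 2, i.e. P* = 25 and Q* = 98.
Since 18 < 25, the ceiling is binding.
At P = 18: Qd = 173 - 3·18 = 119 and Qs = 4·18 - 2 = 70.
Producer surplus without the control is ½ · (25 - 0.5) · 98 = 1200.5.
With the ceiling, producers sell 70 units at 18, so PS = ½ · (18 - 0.5) · 70 = 612.5.
Change in producer surplus = 612.5 - 1200.5 = -588.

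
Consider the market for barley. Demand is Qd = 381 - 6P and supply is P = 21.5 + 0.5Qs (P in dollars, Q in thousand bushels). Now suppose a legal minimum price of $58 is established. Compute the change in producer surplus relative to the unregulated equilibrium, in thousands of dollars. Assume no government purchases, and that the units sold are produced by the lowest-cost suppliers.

-60

Rearranging supply gives Qs = 2P - 43. Without the control the market clears where 381 - 6P = 2P - 43, i.e. P* = 53 and Q* = 63.
The floor of 58 is above the equilibrium price 53, so it binds.
At P = 58: Qd = 381 - 6·58 = 33 and Qs = 2·58 - 43 = 73.
Producer surplus without the control is ½ · (53 - 21.5) · 63 = 992.25.
With the floor, 33 units are sold at 58. The supply price at Q = 33 is 38, so PS = ½ · [(58 - 21.5) + (58 - 38)] · 33 = 932.25.
Change in producer surplus = 932.25 - 992.25 = -60.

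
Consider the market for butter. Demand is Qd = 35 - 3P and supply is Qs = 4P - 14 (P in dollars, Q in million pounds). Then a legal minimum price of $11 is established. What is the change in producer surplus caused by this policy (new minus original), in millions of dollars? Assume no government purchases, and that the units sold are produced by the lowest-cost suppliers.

In a free market, 35 - 3P = 4P - 14 gives the equilibrium P* = 7, Q* = 14.
The floor of 11 is above the equilibrium price 7, so it binds.
At P = 11: Qd = 35 - 3·11 = 2 and Qs = 4·11 - 14 = 30.
Producer surplus without the control is ½ · (7 - 3.5) · 14 = 24.5.
With the floor, 2 units are sold at 11. The supply price at Q = 2 is 4, so PS = ½ · [(11 - 3.5) + (11 - 4)] · 2 = 14.5.
Change in producer surplus = 14.5 - 24.5 = -10.

-10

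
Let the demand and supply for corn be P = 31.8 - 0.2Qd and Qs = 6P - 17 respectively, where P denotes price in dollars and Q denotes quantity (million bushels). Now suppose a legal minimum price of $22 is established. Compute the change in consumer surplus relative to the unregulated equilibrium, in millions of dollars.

-384

Rearranging demand gives Qd = 159 - 5P. In a free market, 159 - 5P = 6P - 17 gives the equilibrium P* = 16, Q* = 79.
The floor of 22 is above the equilibrium price 16, so it binds.
At P = 22: Qd = 159 - 5·22 = 49 and Qs = 6·22 - 17 = 115.
Consumer surplus without the control is ½ · (31.8 - 16) · 79 = 624.1.
With the floor, consumers buy 49 units at 22, so CS = ½ · (31.8 - 22) · 49 = 240.1.
Change in consumer surplus = 240.1 - 624.1 = -384.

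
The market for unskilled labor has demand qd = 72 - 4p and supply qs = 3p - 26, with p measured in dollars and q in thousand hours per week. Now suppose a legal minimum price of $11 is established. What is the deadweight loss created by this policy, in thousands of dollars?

Setting quantity demanded equal to quantity supplied, 72 - 4p = 3p - 26, gives p* = 14 and q* = 16.
The floor of 11 is below the equilibrium price 14, so it is not binding; the market clears at p* = 14, q* = 16.
Since the control does not bind, no trades are prevented and deadweight loss is zero.

0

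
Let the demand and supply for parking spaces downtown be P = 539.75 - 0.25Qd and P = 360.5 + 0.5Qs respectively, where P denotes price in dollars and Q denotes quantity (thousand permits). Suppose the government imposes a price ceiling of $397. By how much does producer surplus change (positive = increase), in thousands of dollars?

-12948

Rearranging demand gives Qd = 2159 - 4P; rearranging supply gives Qs = 2P - 721. Setting quantity demanded equal to quantity supplied, 2159 - 4P = 2P - 721, gives P* = 480 and Q* = 239.
The ceiling of 397 is below the equilibrium price 480, so it binds.
At P = 397: Qd = 2159 - 4·397 = 571 and Qs = 2·397 - 721 = 73.
Producer surplus without the control is ½ · (480 - 360.5) · 239 = 14280.25.
With the ceiling, producers sell 73 units at 397, so PS = ½ · (397 - 360.5) · 73 = 1332.25.
Change in producer surplus = 1332.25 - 14280.25 = -12948.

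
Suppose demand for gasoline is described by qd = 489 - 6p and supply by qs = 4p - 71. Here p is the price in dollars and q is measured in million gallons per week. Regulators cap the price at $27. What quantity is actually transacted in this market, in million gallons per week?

37

Without the control the market clears where 489 - 6p = 4p - 71, i.e. p* = 56 and q* = 153.
The ceiling of 27 is below the equilibrium price 56, so it binds.
At p = 27: qd = 489 - 6·27 = 327 and qs = 4·27 - 71 = 37.
The quantity actually transacted is the short side, supply: 37.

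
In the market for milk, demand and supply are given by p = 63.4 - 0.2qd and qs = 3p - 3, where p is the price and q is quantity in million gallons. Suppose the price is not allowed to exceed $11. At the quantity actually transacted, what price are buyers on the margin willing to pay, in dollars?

Rearranging demand gives qd = 317 - 5p. Equilibrium: 317 - 5p = 3p - 3, so 320 = 8p and p* = 40, q* = 117.
Because the ceiling (11) lies below the market-clearing price, it is binding.
At p = 11: qd = 317 - 5·11 = 262 and qs = 3·11 - 3 = 30.
Only 30 units reach the market. On the demand curve, the marginal buyer's willingness to pay at q = 30 is (317 - 30)/5 = 57.4.

57.4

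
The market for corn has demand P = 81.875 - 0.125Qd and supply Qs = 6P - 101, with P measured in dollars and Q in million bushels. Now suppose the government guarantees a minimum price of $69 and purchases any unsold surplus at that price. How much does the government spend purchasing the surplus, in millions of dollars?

14490

Rearranging demand gives Qd = 655 - 8P. Equilibrium: 655 - 8P = 6P - 101, so 756 = 14P and P* = 54, Q* = 223.
Since 69 > 54, the floor is binding.
At P = 69: Qd = 655 - 8·69 = 103 and Qs = 6·69 - 101 = 313.
Surplus = Qs - Qd = 210.
Government expenditure = surplus × support price = 210 × 69 = 14490.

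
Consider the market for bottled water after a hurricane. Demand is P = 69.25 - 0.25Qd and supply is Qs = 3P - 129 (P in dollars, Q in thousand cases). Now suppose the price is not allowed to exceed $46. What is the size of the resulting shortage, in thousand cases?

84

Rearranging demand gives Qd = 277 - 4P. In a free market, 277 - 4P = 3P - 129 gives the equilibrium P* = 58, Q* = 45.
Because the ceiling (46) lies below the market-clearing price, it is binding.
At P = 46: Qd = 277 - 4·46 = 93 and Qs = 3·46 - 129 = 9.
Shortage = Qd - Qs = 93 - 9 = 84.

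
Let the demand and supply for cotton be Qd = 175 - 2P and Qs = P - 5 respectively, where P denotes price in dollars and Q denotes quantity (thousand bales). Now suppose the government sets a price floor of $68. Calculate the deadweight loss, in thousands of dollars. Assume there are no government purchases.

Equilibrium: 175 - 2P = P - 5, so 180 = 3P and P* = 60, Q* = 55.
The floor of 68 is above the equilibrium price 60, so it binds.
At P = 68: Qd = 175 - 2·68 = 39 and Qs = 68 - 5 = 63.
Quantity traded falls to 39. At Q = 39 the demand price is (175 - 39)/2 = 68 and the supply price is 5 + 39 = 44.
Deadweight loss = ½ · (68 - 44) · (55 - 39) = ½ · 24 · 16 = 192.

192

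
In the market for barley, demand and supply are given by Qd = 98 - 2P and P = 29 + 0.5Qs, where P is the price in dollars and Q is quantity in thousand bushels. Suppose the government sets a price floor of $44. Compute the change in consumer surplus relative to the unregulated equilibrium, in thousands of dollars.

-75

Rearranging supply gives Qs = 2P - 58. In a free market, 98 - 2P = 2P - 58 gives the equilibrium P* = 39, Q* = 20.
Because the floor (44) lies above the market-clearing price, it is binding.
At P = 44: Qd = 98 - 2·44 = 10 and Qs = 2·44 - 58 = 30.
Consumer surplus without the control is ½ · (49 - 39) · 20 = 100.
With the floor, consumers buy 10 units at 44, so CS = ½ · (49 - 44) · 10 = 25.
Change in consumer surplus = 25 - 100 = -75.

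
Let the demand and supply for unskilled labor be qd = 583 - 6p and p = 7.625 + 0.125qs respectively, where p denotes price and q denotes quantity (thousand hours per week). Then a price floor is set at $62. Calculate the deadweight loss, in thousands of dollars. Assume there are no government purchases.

Rearranging supply gives qs = 8p - 61. Setting quantity demanded equal to quantity supplied, 583 - 6p = 8p - 61, gives p* = 46 and q* = 307.
The floor of 62 is above the equilibrium price 46, so it binds.
At p = 62: qd = 583 - 6·62 = 211 and qs = 8·62 - 61 = 435.
Quantity traded falls to 211. At q = 211 the demand price is (583 - 211)/6 = 62 and the supply price is (61 + 211)/8 = 34.
Deadweight loss = ½ · (62 - 34) · (307 - 211) = ½ · 28 · 96 = 1344.

1344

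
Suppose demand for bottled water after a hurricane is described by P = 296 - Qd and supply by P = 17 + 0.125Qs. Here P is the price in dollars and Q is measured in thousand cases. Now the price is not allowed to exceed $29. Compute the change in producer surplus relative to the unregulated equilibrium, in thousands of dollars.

-3268

Rearranging demand gives Qd = 296 - P; rearranging supply gives Qs = 8P - 136. In a free market, 296 - P = 8P - 136 gives the equilibrium P* = 48, Q* = 248.
The ceiling of 29 is below the equilibrium price 48, so it binds.
At P = 29: Qd = 296 - 29 = 267 and Qs = 8·29 - 136 = 96.
Producer surplus without the control is ½ · (48 - 17) · 248 = 3844.
With the ceiling, producers sell 96 units at 29, so PS = ½ · (29 - 17) · 96 = 576.
Change in producer surplus = 576 - 3844 = -3268.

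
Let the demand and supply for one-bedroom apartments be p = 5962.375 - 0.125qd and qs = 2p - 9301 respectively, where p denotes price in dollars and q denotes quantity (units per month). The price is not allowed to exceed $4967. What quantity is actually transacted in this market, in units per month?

633

Rearranging demand gives qd = 47699 - 8p. In a free market, 47699 - 8p = 2p - 9301 gives the equilibrium p* = 5700, q* = 2099.
Since 4967 < 5700, the ceiling is binding.
At p = 4967: qd = 47699 - 8·4967 = 7963 and qs = 2·4967 - 9301 = 633.
The quantity actually transacted is the short side, supply: 633.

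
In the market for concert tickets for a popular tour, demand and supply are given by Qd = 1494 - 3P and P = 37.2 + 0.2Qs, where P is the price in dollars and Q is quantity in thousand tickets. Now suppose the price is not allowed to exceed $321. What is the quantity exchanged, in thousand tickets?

Rearranging supply gives Qs = 5P - 186. Equilibrium: 1494 - 3P = 5P - 186, so 1680 = 8P and P* = 210, Q* = 864.
The ceiling of 321 is above the equilibrium price 210, so it is not binding; the market clears at P* = 210, Q* = 864.

864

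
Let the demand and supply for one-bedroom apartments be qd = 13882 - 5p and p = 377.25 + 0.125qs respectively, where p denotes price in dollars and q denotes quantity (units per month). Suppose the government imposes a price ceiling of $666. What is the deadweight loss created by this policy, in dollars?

Rearranging supply gives qs = 8p - 3018. Setting quantity demanded equal to quantity supplied, 13882 - 5p = 8p - 3018, gives p* = 1300 and q* = 7382.
Since 666 < 1300, the ceiling is binding.
At p = 666: qd = 13882 - 5·666 = 10552 and qs = 8·666 - 3018 = 2310.
Quantity traded falls to 2310. At q = 2310 the demand price is (13882 - 2310)/5 = 2314.4 and the supply price is (3018 + 2310)/8 = 666.
Deadweight loss = ½ · (2314.4 - 666) · (7382 - 2310) = ½ · 1648.4 · 5072 = 4180342.4.

4180342.4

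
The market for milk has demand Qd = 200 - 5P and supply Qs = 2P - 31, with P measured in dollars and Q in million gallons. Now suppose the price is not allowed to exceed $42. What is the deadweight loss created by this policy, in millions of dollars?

Without the control the market clears where 200 - 5P = 2P - 31, i.e. P* = 33 and Q* = 35.
The ceiling of 42 is above the equilibrium price 33, so it is not binding; the market clears at P* = 33, Q* = 35.
Since the control does not bind, no trades are prevented and deadweight loss is zero.

0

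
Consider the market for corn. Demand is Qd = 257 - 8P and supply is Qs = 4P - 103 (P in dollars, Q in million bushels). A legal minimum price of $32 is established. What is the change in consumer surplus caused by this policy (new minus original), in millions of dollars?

-18

Setting quantity demanded equal to quantity supplied, 257 - 8P = 4P - 103, gives P* = 30 and Q* = 17.
Since 32 > 30, the floor is binding.
At P = 32: Qd = 257 - 8·32 = 1 and Qs = 4·32 - 103 = 25.
Consumer surplus without the control is ½ · (32.125 - 30) · 17 = 18.0625.
With the floor, consumers buy 1 units at 32, so CS = ½ · (32.125 - 32) · 1 = 0.0625.
Change in consumer surplus = 0.0625 - 18.0625 = -18.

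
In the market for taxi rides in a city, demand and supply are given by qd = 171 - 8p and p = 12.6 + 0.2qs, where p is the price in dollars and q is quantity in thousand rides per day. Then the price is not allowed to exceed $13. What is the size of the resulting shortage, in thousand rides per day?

Rearranging supply gives qs = 5p - 63. Setting quantity demanded equal to quantity supplied, 171 - 8p = 5p - 63, gives p* = 18 and q* = 27.
Because the ceiling (13) lies below the market-clearing price, it is binding.
At p = 13: qd = 171 - 8·13 = 67 and qs = 5·13 - 63 = 2.
Shortage = qd - qs = 67 - 2 = 65.

65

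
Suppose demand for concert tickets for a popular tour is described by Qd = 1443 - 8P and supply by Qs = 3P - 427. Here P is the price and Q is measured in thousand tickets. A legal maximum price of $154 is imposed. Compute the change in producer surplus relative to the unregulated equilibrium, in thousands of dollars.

Without the control the market clears where 1443 - 8P = 3P - 427, i.e. P* = 170 and Q* = 83.
Since 154 < 170, the ceiling is binding.
At P = 154: Qd = 1443 - 8·154 = 211 and Qs = 3·154 - 427 = 35.
Producer surplus without the control is ½ · (170 - 427/3) · 83 = 6889/6.
With the ceiling, producers sell 35 units at 154, so PS = ½ · (154 - 427/3) · 35 = 1225/6.
Change in producer surplus = 1225/6 - 6889/6 = -944.

-944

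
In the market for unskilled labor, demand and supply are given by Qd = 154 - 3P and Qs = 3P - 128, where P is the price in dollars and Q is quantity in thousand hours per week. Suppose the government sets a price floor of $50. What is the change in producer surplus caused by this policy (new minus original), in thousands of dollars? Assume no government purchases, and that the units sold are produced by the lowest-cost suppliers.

-1.5

Without the control the market clears where 154 - 3P = 3P - 128, i.e. P* = 47 and Q* = 13.
Because the floor (50) lies above the market-clearing price, it is binding.
At P = 50: Qd = 154 - 3·50 = 4 and Qs = 3·50 - 128 = 22.
Producer surplus without the control is ½ · (47 - 128/3) · 13 = 169/6.
With the floor, 4 units are sold at 50. The supply price at Q = 4 is 44, so PS = ½ · [(50 - 128/3) + (50 - 44)] · 4 = 80/3.
Change in producer surplus = 80/3 - 169/6 = -1.5.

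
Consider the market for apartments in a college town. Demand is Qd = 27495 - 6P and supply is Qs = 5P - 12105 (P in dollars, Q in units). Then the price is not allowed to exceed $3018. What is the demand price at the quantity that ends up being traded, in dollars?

4085

Setting quantity demanded equal to quantity supplied, 27495 - 6P = 5P - 12105, gives P* = 3600 and Q* = 5895.
The ceiling of 3018 is below the equilibrium price 3600, so it binds.
At P = 3018: Qd = 27495 - 6·3018 = 9387 and Qs = 5·3018 - 12105 = 2985.
Only 2985 units reach the market. On the demand curve, the marginal buyer's willingness to pay at Q = 2985 is (27495 - 2985)/6 = 4085.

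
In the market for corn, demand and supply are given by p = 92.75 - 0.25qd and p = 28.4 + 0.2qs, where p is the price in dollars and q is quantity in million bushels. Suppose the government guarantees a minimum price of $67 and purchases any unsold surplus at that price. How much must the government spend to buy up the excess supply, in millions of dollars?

6030

Rearranging demand gives qd = 371 - 4p; rearranging supply gives qs = 5p - 142. In a free market, 371 - 4p = 5p - 142 gives the equilibrium p* = 57, q* = 143.
Since 67 > 57, the floor is binding.
At p = 67: qd = 371 - 4·67 = 103 and qs = 5·67 - 142 = 193.
Surplus = qs - qd = 90.
Government expenditure = surplus × support price = 90 × 67 = 6030.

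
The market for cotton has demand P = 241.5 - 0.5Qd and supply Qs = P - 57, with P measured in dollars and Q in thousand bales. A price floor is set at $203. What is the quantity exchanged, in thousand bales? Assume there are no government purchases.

Rearranging demand gives Qd = 483 - 2P. In a free market, 483 - 2P = P - 57 gives the equilibrium P* = 180, Q* = 123.
Since 203 > 180, the floor is binding.
At P = 203: Qd = 483 - 2·203 = 77 and Qs = 203 - 57 = 146.
The quantity actually transacted is the short side, demand: 77.

77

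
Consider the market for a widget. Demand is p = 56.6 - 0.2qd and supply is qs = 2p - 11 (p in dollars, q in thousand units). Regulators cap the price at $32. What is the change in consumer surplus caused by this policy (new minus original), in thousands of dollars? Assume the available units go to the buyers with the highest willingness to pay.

490

Rearranging demand gives qd = 283 - 5p. In a free market, 283 - 5p = 2p - 11 gives the equilibrium p* = 42, q* = 73.
The ceiling of 32 is below the equilibrium price 42, so it binds.
At p = 32: qd = 283 - 5·32 = 123 and qs = 2·32 - 11 = 53.
Consumer surplus without the control is ½ · (56.6 - 42) · 73 = 532.9.
With the ceiling, 53 units are sold at 32 (assume they go to the highest-value buyers). The demand price at q = 53 is 46, so CS = ½ · [(56.6 - 32) + (46 - 32)] · 53 = 1022.9.
Change in consumer surplus = 1022.9 - 532.9 = 490.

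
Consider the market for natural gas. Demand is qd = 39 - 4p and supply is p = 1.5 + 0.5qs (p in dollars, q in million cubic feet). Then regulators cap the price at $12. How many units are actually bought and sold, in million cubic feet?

Rearranging supply gives qs = 2p - 3. In a free market, 39 - 4p = 2p - 3 gives the equilibrium p* = 7, q* = 11.
The ceiling of 12 is above the equilibrium price 7, so it is not binding; the market clears at p* = 7, q* = 11.

11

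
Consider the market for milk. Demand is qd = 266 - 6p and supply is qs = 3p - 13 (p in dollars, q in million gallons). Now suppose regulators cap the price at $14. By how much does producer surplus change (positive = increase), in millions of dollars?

-926.5

Setting quantity demanded equal to quantity supplied, 266 - 6p = 3p - 13, gives p* = 31 and q* = 80.
Because the ceiling (14) lies below the market-clearing price, it is binding.
At p = 14: qd = 266 - 6·14 = 182 and qs = 3·14 - 13 = 29.
Producer surplus without the control is ½ · (31 - 13/3) · 80 = 3200/3.
With the ceiling, producers sell 29 units at 14, so PS = ½ · (14 - 13/3) · 29 = 841/6.
Change in producer surplus = 841/6 - 3200/3 = -926.5.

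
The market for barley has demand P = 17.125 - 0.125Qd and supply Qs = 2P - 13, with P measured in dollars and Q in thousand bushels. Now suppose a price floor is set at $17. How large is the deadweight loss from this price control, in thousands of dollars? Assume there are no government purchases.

Rearranging demand gives Qd = 137 - 8P. Without the control the market clears where 137 - 8P = 2P - 13, i.e. P* = 15 and Q* = 17.
Since 17 > 15, the floor is binding.
At P = 17: Qd = 137 - 8·17 = 1 and Qs = 2·17 - 13 = 21.
Quantity traded falls to 1. At Q = 1 the demand price is (137 - 1)/8 = 17 and the supply price is (13 + 1)/2 = 7.
Deadweight loss = ½ · (17 - 7) · (17 - 1) = ½ · 10 · 16 = 80.

80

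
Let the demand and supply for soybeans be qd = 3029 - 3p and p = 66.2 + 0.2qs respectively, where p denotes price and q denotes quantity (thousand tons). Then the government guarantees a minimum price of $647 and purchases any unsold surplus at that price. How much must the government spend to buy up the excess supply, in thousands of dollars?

Rearranging supply gives qs = 5p - 331. Without the control the market clears where 3029 - 3p = 5p - 331, i.e. p* = 420 and q* = 1769.
The floor of 647 is above the equilibrium price 420, so it binds.
At p = 647: qd = 3029 - 3·647 = 1088 and qs = 5·647 - 331 = 2904.
Surplus = qs - qd = 1816.
Government expenditure = surplus × support price = 1816 × 647 = 1174952.

1174952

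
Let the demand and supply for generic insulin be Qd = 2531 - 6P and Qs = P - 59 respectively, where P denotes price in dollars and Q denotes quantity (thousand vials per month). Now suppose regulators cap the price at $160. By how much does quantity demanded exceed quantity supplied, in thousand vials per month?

Without the control the market clears where 2531 - 6P = P - 59, i.e. P* = 370 and Q* = 311.
The ceiling of 160 is below the equilibrium price 370, so it binds.
At P = 160: Qd = 2531 - 6·160 = 1571 and Qs = 160 - 59 = 101.
Shortage = Qd - Qs = 1571 - 101 = 1470.

1470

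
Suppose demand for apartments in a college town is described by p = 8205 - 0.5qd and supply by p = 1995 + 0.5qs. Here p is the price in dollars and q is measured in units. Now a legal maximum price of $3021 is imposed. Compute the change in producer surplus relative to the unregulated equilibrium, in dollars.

Rearranging demand gives qd = 16410 - 2p; rearranging supply gives qs = 2p - 3990. In a free market, 16410 - 2p = 2p - 3990 gives the equilibrium p* = 5100, q* = 6210.
Since 3021 < 5100, the ceiling is binding.
At p = 3021: qd = 16410 - 2·3021 = 10368 and qs = 2·3021 - 3990 = 2052.
Producer surplus without the control is ½ · (5100 - 1995) · 6210 = 9641025.
With the ceiling, producers sell 2052 units at 3021, so PS = ½ · (3021 - 1995) · 2052 = 1052676.
Change in producer surplus = 1052676 - 9641025 = -8588349.

-8588349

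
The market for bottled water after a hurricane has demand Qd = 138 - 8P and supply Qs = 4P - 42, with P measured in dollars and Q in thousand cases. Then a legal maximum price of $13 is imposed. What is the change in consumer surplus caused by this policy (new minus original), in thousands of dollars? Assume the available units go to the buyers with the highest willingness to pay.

16

In a free market, 138 - 8P = 4P - 42 gives the equilibrium P* = 15, Q* = 18.
The ceiling of 13 is below the equilibrium price 15, so it binds.
At P = 13: Qd = 138 - 8·13 = 34 and Qs = 4·13 - 42 = 10.
Consumer surplus without the control is ½ · (17.25 - 15) · 18 = 20.25.
With the ceiling, 10 units are sold at 13 (assume they go to the highest-value buyers). The demand price at Q = 10 is 16, so CS = ½ · [(17.25 - 13) + (16 - 13)] · 10 = 36.25.
Change in consumer surplus = 36.25 - 20.25 = 16.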